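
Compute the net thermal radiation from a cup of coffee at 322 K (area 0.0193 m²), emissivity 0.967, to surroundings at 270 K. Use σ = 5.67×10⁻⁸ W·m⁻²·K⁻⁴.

Q = εσA(T⁴ − T_s⁴). T⁴ − T_s⁴ = (322)⁴ − (270)⁴ = 1.08×10^10 − 5.31×10^9 = 5.44×10^9 K⁴.
Q = 0.967 × 5.67×10⁻⁸ × 0.0193 × 5.44×10^9 = 5.75 W.

Q ≈ 5.75 W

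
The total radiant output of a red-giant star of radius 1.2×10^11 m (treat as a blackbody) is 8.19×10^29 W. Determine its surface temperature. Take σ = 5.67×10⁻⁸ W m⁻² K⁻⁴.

T ≈ 2990 K

A = 4πr² = 4π × (1.2×10^11)² = 1.81×10^23 m².
From P = σAT⁴, T = (P / σA)^(1/4) = (8.19×10^29 / (5.67×10⁻⁸ × 1.81×10^23))^(1/4).
T = (7.98×10^13)^(1/4) = 2990 K.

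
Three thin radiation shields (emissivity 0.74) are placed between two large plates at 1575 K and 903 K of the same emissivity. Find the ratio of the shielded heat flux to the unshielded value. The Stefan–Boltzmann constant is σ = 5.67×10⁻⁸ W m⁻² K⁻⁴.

With N identical shields there are N+1 = 4 gaps in series, each with the same radiative resistance, so the flux falls to 1/(N+1) of its unshielded value.

ratio ≈ 0.250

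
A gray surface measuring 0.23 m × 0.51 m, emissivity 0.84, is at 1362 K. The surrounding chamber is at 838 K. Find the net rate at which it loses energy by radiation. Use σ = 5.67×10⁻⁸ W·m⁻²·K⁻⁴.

A = 0.23 × 0.51 = 0.117 m².
Q = εσA(T⁴ − T_s⁴). T⁴ − T_s⁴ = (1362)⁴ − (838)⁴ = 3.44×10^12 − 4.93×10^11 = 2.95×10^12 K⁴.
Q = 0.84 × 5.67×10⁻⁸ × 0.117 × 2.95×10^12 = 16500 W.

Q ≈ 16500 W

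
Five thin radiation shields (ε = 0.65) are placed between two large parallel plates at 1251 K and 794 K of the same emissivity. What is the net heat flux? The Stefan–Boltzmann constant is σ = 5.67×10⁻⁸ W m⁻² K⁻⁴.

q ≈ 9340 W/m²

Each of the 6 gaps contributes resistance (2/ε − 1) = 2/0.65 − 1 = 2.077; total = 12.46.
q = σ(T₁⁴ − T₂⁴) / 12.46 = 5.67×10⁻⁸ × 2.05×10^12 / 12.46 = 9340 W/m².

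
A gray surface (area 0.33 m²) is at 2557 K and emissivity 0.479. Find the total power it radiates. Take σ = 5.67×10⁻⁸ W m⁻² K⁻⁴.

P ≈ 3.83×10^5 W

Stefan–Boltzmann: P = εσAT⁴ = 0.479 × 5.67×10⁻⁸ × 0.330 × (2557)⁴ = 0.479 × 5.67×10⁻⁸ × 0.330 × 4.27×10^13.
P = 3.83×10^5 W.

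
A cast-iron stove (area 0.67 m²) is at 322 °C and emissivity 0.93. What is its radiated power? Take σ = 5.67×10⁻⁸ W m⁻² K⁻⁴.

322 °C = 595 K.
Stefan–Boltzmann: P = εσAT⁴ = 0.93 × 5.67×10⁻⁸ × 0.670 × (595)⁴ = 0.93 × 5.67×10⁻⁸ × 0.670 × 1.25×10^11.
P = 4430 W.

P ≈ 4430 W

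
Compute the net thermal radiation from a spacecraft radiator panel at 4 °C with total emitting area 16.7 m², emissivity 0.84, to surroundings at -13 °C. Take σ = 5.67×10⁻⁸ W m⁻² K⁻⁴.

Q ≈ 1050 W

Convert: 4 °C = 277 K; -13 °C = 260 K.
Q = εσA(T⁴ − T_s⁴). T⁴ − T_s⁴ = (277)⁴ − (260)⁴ = 5.89×10^9 − 4.57×10^9 = 1.32×10^9 K⁴.
Q = 0.84 × 5.67×10⁻⁸ × 16.7 × 1.32×10^9 = 1050 W.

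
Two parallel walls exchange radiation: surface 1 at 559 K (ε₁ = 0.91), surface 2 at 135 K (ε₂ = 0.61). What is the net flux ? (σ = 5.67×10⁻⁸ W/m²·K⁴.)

For two large parallel gray plates, q = σ(T₁⁴ − T₂⁴) / (1/ε₁ + 1/ε₂ − 1).
1/ε₁ + 1/ε₂ − 1 = 1/0.91 + 1/0.61 − 1 = 1.738.
T₁⁴ − T₂⁴ = 9.76×10^10 − 3.32×10^8 = 9.73×10^10 K⁴.
q = 5.67×10⁻⁸ × 9.73×10^10 / 1.738 = 3170 W/m².

q ≈ 3170 W/m²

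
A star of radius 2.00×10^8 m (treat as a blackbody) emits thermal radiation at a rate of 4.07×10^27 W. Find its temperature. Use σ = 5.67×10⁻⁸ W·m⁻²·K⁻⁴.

A = 4πr² = 4π × (2.00×10^8)² = 5.03×10^17 m².
From P = σAT⁴, T = (P / σA)^(1/4) = (4.07×10^27 / (5.67×10⁻⁸ × 5.03×10^17))^(1/4).
T = (1.43×10^17)^(1/4) = 19400 K.

T ≈ 19400 K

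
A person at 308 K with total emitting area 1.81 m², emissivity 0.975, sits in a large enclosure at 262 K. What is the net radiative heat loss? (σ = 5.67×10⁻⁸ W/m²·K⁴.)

Q = εσA(T⁴ − T_s⁴). T⁴ − T_s⁴ = (308)⁴ − (262)⁴ = 9.00×10^9 − 4.71×10^9 = 4.29×10^9 K⁴.
Q = 0.975 × 5.67×10⁻⁸ × 1.81 × 4.29×10^9 = 429 W.

Q ≈ 429 W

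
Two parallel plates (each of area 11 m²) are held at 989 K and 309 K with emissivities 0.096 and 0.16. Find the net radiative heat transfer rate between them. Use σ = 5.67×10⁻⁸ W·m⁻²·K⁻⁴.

For two large parallel gray plates, q = σ(T₁⁴ − T₂⁴) / (1/ε₁ + 1/ε₂ − 1).
1/ε₁ + 1/ε₂ − 1 = 1/0.096 + 1/0.16 − 1 = 15.67.
T₁⁴ − T₂⁴ = 9.57×10^11 − 9.12×10^9 = 9.48×10^11 K⁴.
q = 5.67×10⁻⁸ × 9.48×10^11 / 15.67 = 3430 W/m².
Q = q·A = 3430 × 11 = 37700 W.

Q ≈ 37700 W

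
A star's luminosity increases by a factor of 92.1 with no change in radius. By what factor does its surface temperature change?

factor ≈ 3.10

P ∝ T⁴ ⇒ T ∝ P^(1/4), so T scales by (92.1)^(1/4) = 3.10.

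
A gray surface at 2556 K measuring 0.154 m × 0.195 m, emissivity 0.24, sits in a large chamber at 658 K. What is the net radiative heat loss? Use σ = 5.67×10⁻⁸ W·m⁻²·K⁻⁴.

A = 0.154 × 0.195 = 0.0300 m².
Q = εσA(T⁴ − T_s⁴). T⁴ − T_s⁴ = (2556)⁴ − (658)⁴ = 4.27×10^13 − 1.87×10^11 = 4.25×10^13 K⁴.
Q = 0.24 × 5.67×10⁻⁸ × 0.0300 × 4.25×10^13 = 17400 W.

Q ≈ 17400 W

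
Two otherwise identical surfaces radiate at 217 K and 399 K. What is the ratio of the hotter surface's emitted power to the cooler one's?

ratio ≈ 11.4

P ∝ T⁴, so the ratio is (399/217)⁴ = (1.839)⁴ = 11.4.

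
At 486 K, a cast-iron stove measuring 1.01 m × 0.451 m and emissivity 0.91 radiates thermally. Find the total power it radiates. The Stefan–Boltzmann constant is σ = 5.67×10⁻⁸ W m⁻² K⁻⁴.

A = 1.01 × 0.451 = 0.456 m².
Stefan–Boltzmann: P = εσAT⁴ = 0.91 × 5.67×10⁻⁸ × 0.456 × (486)⁴ = 0.91 × 5.67×10⁻⁸ × 0.456 × 5.58×10^10.
P = 1310 W.

P ≈ 1310 W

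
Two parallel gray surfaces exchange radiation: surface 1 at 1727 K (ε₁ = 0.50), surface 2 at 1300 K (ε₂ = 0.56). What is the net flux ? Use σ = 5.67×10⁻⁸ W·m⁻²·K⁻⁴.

q ≈ 1.23×10^5 W/m²

For two large parallel gray plates, q = σ(T₁⁴ − T₂⁴) / (1/ε₁ + 1/ε₂ − 1).
1/ε₁ + 1/ε₂ − 1 = 1/0.50 + 1/0.56 − 1 = 2.786.
T₁⁴ − T₂⁴ = 8.90×10^12 − 2.86×10^12 = 6.04×10^12 K⁴.
q = 5.67×10⁻⁸ × 6.04×10^12 / 2.786 = 1.23×10^5 W/m².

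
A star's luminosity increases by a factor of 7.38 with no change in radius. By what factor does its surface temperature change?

P ∝ T⁴ ⇒ T ∝ P^(1/4), so T scales by (7.38)^(1/4) = 1.65.

factor ≈ 1.65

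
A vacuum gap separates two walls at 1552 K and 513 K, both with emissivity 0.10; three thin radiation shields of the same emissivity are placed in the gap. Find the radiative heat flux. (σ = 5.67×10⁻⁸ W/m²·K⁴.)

Each of the 4 gaps contributes resistance (2/ε − 1) = 2/0.10 − 1 = 19.00; total = 76.00.
q = σ(T₁⁴ − T₂⁴) / 76.00 = 5.67×10⁻⁸ × 5.73×10^12 / 76.00 = 4280 W/m².

q ≈ 4280 W/m²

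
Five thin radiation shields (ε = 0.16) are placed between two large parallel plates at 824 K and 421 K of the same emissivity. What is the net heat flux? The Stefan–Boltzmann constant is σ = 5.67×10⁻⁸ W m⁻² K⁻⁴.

q ≈ 353 W/m²

Each of the 6 gaps contributes resistance (2/ε − 1) = 2/0.16 − 1 = 11.50; total = 69.00.
q = σ(T₁⁴ − T₂⁴) / 69.00 = 5.67×10⁻⁸ × 4.30×10^11 / 69.00 = 353 W/m².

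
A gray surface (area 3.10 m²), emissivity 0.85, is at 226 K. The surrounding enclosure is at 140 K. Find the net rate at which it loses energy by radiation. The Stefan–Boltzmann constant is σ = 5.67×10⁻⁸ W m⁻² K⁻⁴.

Q = εσA(T⁴ − T_s⁴). T⁴ − T_s⁴ = (226)⁴ − (140)⁴ = 2.61×10^9 − 3.84×10^8 = 2.22×10^9 K⁴.
Q = 0.85 × 5.67×10⁻⁸ × 3.10 × 2.22×10^9 = 332 W.

Q ≈ 332 W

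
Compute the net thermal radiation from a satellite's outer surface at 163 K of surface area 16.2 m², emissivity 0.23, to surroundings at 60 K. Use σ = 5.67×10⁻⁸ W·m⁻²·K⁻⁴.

Q ≈ 146 W

Q = εσA(T⁴ − T_s⁴). T⁴ − T_s⁴ = (163)⁴ − (60)⁴ = 7.06×10^8 − 1.30×10^7 = 6.93×10^8 K⁴.
Q = 0.23 × 5.67×10⁻⁸ × 16.2 × 6.93×10^8 = 146 W.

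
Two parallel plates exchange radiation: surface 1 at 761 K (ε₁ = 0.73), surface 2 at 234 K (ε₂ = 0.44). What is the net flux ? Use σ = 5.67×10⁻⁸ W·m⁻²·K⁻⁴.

q ≈ 7130 W/m²

For two large parallel gray plates, q = σ(T₁⁴ − T₂⁴) / (1/ε₁ + 1/ε₂ − 1).
1/ε₁ + 1/ε₂ − 1 = 1/0.73 + 1/0.44 − 1 = 2.643.
T₁⁴ − T₂⁴ = 3.35×10^11 − 3.00×10^9 = 3.32×10^11 K⁴.
q = 5.67×10⁻⁸ × 3.32×10^11 / 2.643 = 7130 W/m².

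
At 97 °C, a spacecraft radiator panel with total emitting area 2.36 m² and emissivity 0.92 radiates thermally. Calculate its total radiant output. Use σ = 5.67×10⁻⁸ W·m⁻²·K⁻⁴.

97 °C = 370 K.
P = εσAT⁴ = 0.92 × 5.67×10⁻⁸ × 2.36 × (370)⁴ = 0.92 × 5.67×10⁻⁸ × 2.36 × 1.87×10^10.
P = 2310 W.

P ≈ 2310 W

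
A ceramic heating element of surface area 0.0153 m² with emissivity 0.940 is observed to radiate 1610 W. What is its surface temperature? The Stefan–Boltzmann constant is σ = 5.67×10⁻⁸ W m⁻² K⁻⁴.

From P = εσAT⁴, T = (P / εσA)^(1/4) = (1610 / (0.940 × 5.67×10⁻⁸ × 0.0153))^(1/4).
T = (1.97×10^12)^(1/4) = 1190 K.

T ≈ 1190 K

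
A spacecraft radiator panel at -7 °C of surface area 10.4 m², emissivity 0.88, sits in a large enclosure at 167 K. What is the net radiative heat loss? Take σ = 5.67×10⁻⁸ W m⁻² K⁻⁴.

Convert: -7 °C = 266 K.
Q = εσA(T⁴ − T_s⁴). T⁴ − T_s⁴ = (266)⁴ − (167)⁴ = 5.01×10^9 − 7.78×10^8 = 4.23×10^9 K⁴.
Q = 0.88 × 5.67×10⁻⁸ × 10.4 × 4.23×10^9 = 2190 W.

Q ≈ 2190 W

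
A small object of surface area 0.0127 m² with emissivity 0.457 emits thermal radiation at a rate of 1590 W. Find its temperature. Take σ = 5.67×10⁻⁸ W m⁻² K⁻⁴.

T ≈ 1480 K

From P = εσAT⁴, T = (P / εσA)^(1/4) = (1590 / (0.457 × 5.67×10⁻⁸ × 0.0127))^(1/4).
T = (4.83×10^12)^(1/4) = 1480 K.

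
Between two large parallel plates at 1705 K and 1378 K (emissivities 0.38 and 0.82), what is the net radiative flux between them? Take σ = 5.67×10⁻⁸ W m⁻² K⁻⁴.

q ≈ 96400 W/m²

For two large parallel gray plates, q = σ(T₁⁴ − T₂⁴) / (1/ε₁ + 1/ε₂ − 1).
1/ε₁ + 1/ε₂ − 1 = 1/0.38 + 1/0.82 − 1 = 2.851.
T₁⁴ − T₂⁴ = 8.45×10^12 − 3.61×10^12 = 4.85×10^12 K⁴.
q = 5.67×10⁻⁸ × 4.85×10^12 / 2.851 = 96400 W/m².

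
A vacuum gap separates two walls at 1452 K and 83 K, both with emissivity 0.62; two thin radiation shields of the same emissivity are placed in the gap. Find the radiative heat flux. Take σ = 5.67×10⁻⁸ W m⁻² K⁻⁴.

Each of the 3 gaps contributes resistance (2/ε − 1) = 2/0.62 − 1 = 2.226; total = 6.677.
q = σ(T₁⁴ − T₂⁴) / 6.677 = 5.67×10⁻⁸ × 4.44×10^12 / 6.677 = 37700 W/m².

q ≈ 37700 W/m²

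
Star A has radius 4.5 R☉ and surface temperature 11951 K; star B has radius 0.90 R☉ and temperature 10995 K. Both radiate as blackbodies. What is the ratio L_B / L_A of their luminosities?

L = 4πR²σT⁴ ∝ R²T⁴, so L_B/L_A = (0.90/4.5)² × (10995/11951)⁴ = 0.0400 × 0.716 = 0.0287.

L_B/L_A ≈ 0.0287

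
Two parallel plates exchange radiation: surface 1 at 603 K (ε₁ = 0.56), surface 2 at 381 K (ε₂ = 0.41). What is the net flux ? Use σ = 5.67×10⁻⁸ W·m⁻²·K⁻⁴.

q ≈ 1950 W/m²

For two large parallel gray plates, q = σ(T₁⁴ − T₂⁴) / (1/ε₁ + 1/ε₂ − 1).
1/ε₁ + 1/ε₂ − 1 = 1/0.56 + 1/0.41 − 1 = 3.225.
T₁⁴ − T₂⁴ = 1.32×10^11 − 2.11×10^10 = 1.11×10^11 K⁴.
q = 5.67×10⁻⁸ × 1.11×10^11 / 3.225 = 1950 W/m².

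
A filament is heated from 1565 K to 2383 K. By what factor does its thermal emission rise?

P ∝ T⁴, so the ratio is (2383/1565)⁴ = (1.523)⁴ = 5.38.

ratio ≈ 5.38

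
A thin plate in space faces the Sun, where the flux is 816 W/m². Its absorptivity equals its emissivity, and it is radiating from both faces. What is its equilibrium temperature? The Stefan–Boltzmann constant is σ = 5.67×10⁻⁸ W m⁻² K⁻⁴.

Absorbed flux αS = emitted flux 2εσT⁴ per unit area; with α = ε this gives T = (S/2σ)^(1/4).
T = (816 / (2 × 5.67×10⁻⁸))^(1/4) = (7.20×10^9)^(1/4).
T = 291 K.

T ≈ 291 K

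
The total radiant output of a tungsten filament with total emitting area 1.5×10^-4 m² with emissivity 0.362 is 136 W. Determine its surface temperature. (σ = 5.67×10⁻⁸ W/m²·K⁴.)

T ≈ 2580 K

From P = εσAT⁴, T = (P / εσA)^(1/4) = (136 / (0.362 × 5.67×10⁻⁸ × 1.50×10^-4))^(1/4).
T = (4.42×10^13)^(1/4) = 2580 K.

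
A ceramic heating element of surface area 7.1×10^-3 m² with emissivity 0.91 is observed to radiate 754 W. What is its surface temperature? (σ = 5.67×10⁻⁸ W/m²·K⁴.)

From P = εσAT⁴, T = (P / εσA)^(1/4) = (754 / (0.91 × 5.67×10⁻⁸ × 7.10×10^-3))^(1/4).
T = (2.06×10^12)^(1/4) = 1200 K.

T ≈ 1200 K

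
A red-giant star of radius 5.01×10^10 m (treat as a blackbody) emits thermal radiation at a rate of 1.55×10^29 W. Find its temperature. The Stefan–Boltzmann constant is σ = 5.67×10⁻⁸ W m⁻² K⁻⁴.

A = 4πr² = 4π × (5.01×10^10)² = 3.15×10^22 m².
From P = σAT⁴, T = (P / σA)^(1/4) = (1.55×10^29 / (5.67×10⁻⁸ × 3.15×10^22))^(1/4).
T = (8.67×10^13)^(1/4) = 3050 K.

T ≈ 3050 K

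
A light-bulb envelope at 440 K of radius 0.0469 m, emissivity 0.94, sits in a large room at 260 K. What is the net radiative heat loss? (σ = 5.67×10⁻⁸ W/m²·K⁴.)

A = 4πr² = 4π × (0.0469)² = 0.0276 m².
Q = εσA(T⁴ − T_s⁴). T⁴ − T_s⁴ = (440)⁴ − (260)⁴ = 3.75×10^10 − 4.57×10^9 = 3.29×10^10 K⁴.
Q = 0.94 × 5.67×10⁻⁸ × 0.0276 × 3.29×10^10 = 48.5 W.

Q ≈ 48.5 W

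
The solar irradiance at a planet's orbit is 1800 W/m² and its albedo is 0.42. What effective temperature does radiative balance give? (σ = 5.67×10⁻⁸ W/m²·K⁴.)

Power absorbed = (1−a)S·πR²; power emitted = 4πR²σT⁴. Equating and cancelling πR²:
T = ((1−a)S / 4σ)^(1/4) = (1040 / (4 × 5.67×10⁻⁸))^(1/4) = (4.60×10^9)^(1/4).
T = 260 K.

T ≈ 260 K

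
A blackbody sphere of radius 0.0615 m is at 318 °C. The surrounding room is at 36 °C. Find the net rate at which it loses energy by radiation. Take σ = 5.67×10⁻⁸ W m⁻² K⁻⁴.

A = 4πr² = 4π × (0.0615)² = 0.0475 m².
Convert: 318 °C = 591 K; 36 °C = 309 K.
Q = σA(T⁴ − T_s⁴). T⁴ − T_s⁴ = (591)⁴ − (309)⁴ = 1.22×10^11 − 9.12×10^9 = 1.13×10^11 K⁴.
Q = 5.67×10⁻⁸ × 0.0475 × 1.13×10^11 = 304 W.

Q ≈ 304 W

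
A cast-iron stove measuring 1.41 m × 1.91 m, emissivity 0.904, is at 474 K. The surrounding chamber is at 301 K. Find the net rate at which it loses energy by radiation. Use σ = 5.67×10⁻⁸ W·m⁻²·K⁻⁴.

Q ≈ 5840 W

A = 1.41 × 1.91 = 2.69 m².
Q = εσA(T⁴ − T_s⁴). T⁴ − T_s⁴ = (474)⁴ − (301)⁴ = 5.05×10^10 − 8.21×10^9 = 4.23×10^10 K⁴.
Q = 0.904 × 5.67×10⁻⁸ × 2.69 × 4.23×10^10 = 5840 W.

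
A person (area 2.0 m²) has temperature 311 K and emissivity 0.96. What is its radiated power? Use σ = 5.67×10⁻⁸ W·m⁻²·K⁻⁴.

Stefan–Boltzmann: P = εσAT⁴ = 0.96 × 5.67×10⁻⁸ × 2.00 × (311)⁴ = 0.96 × 5.67×10⁻⁸ × 2.00 × 9.35×10^9.
P = 1020 W.

P ≈ 1020 W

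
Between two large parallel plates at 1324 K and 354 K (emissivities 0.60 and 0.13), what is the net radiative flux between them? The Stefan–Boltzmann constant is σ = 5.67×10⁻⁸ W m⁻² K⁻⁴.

q ≈ 20700 W/m²

For two large parallel gray plates, q = σ(T₁⁴ − T₂⁴) / (1/ε₁ + 1/ε₂ − 1).
1/ε₁ + 1/ε₂ − 1 = 1/0.60 + 1/0.13 − 1 = 8.359.
T₁⁴ − T₂⁴ = 3.07×10^12 − 1.57×10^10 = 3.06×10^12 K⁴.
q = 5.67×10⁻⁸ × 3.06×10^12 / 8.359 = 20700 W/m².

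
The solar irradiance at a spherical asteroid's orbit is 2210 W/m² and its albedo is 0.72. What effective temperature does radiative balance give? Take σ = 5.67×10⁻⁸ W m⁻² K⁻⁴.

Power absorbed = (1−a)S·πR²; power emitted = 4πR²σT⁴. Equating and cancelling πR²:
T = ((1−a)S / 4σ)^(1/4) = (619 / (4 × 5.67×10⁻⁸))^(1/4) = (2.73×10^9)^(1/4).
T = 229 K.

T ≈ 229 K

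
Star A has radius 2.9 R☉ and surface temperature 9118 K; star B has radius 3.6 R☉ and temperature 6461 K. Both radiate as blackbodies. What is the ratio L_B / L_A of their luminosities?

L = 4πR²σT⁴ ∝ R²T⁴, so L_B/L_A = (3.6/2.9)² × (6461/9118)⁴ = 1.54 × 0.252 = 0.389.

L_B/L_A ≈ 0.389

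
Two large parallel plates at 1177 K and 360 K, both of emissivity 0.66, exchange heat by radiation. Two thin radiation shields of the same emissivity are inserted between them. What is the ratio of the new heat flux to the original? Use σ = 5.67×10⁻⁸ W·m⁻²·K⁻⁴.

With N identical shields there are N+1 = 3 gaps in series, each with the same radiative resistance, so the flux falls to 1/(N+1) of its unshielded value.

ratio ≈ 0.333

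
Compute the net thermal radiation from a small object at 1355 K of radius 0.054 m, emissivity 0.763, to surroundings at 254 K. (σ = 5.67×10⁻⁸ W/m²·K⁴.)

A = 4πr² = 4π × (0.054)² = 0.0366 m².
Q = εσA(T⁴ − T_s⁴). T⁴ − T_s⁴ = (1355)⁴ − (254)⁴ = 3.37×10^12 − 4.16×10^9 = 3.37×10^12 K⁴.
Q = 0.763 × 5.67×10⁻⁸ × 0.0366 × 3.37×10^12 = 5340 W.

Q ≈ 5340 W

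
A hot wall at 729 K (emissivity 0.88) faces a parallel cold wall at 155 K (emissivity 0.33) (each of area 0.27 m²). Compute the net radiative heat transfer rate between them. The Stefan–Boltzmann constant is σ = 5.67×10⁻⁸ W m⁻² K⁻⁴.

Q ≈ 1360 W

For two large parallel gray plates, q = σ(T₁⁴ − T₂⁴) / (1/ε₁ + 1/ε₂ − 1).
1/ε₁ + 1/ε₂ − 1 = 1/0.88 + 1/0.33 − 1 = 3.167.
T₁⁴ − T₂⁴ = 2.82×10^11 − 5.77×10^8 = 2.82×10^11 K⁴.
q = 5.67×10⁻⁸ × 2.82×10^11 / 3.167 = 5050 W/m².
Q = q·A = 5050 × 0.27 = 1360 W.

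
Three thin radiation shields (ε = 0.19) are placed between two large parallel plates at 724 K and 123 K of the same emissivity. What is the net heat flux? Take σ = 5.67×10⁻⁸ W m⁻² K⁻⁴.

Each of the 4 gaps contributes resistance (2/ε − 1) = 2/0.19 − 1 = 9.526; total = 38.11.
q = σ(T₁⁴ − T₂⁴) / 38.11 = 5.67×10⁻⁸ × 2.75×10^11 / 38.11 = 408 W/m².

q ≈ 408 W/m²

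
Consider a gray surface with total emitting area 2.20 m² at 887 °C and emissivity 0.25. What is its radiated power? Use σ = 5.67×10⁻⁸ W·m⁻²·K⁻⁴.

887 °C = 1160 K.
P = εσAT⁴ = 0.25 × 5.67×10⁻⁸ × 2.20 × (1160)⁴ = 0.25 × 5.67×10⁻⁸ × 2.20 × 1.81×10^12.
P = 56500 W.

P ≈ 56500 W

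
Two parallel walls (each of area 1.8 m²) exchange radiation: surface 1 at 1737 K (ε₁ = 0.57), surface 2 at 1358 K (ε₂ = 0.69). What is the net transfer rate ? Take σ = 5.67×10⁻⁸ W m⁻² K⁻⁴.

Q ≈ 2.64×10^5 W

For two large parallel gray plates, q = σ(T₁⁴ − T₂⁴) / (1/ε₁ + 1/ε₂ − 1).
1/ε₁ + 1/ε₂ − 1 = 1/0.57 + 1/0.69 − 1 = 2.204.
T₁⁴ − T₂⁴ = 9.10×10^12 − 3.40×10^12 = 5.70×10^12 K⁴.
q = 5.67×10⁻⁸ × 5.70×10^12 / 2.204 = 1.47×10^5 W/m².
Q = q·A = 1.47×10^5 × 1.8 = 2.64×10^5 W.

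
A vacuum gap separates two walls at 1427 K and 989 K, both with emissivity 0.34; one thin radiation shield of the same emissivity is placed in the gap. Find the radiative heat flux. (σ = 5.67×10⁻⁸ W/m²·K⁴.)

Each of the 2 gaps contributes resistance (2/ε − 1) = 2/0.34 − 1 = 4.882; total = 9.765.
q = σ(T₁⁴ − T₂⁴) / 9.765 = 5.67×10⁻⁸ × 3.19×10^12 / 9.765 = 18500 W/m².

q ≈ 18500 W/m²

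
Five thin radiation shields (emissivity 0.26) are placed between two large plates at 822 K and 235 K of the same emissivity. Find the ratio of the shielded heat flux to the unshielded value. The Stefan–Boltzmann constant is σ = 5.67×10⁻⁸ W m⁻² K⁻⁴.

ratio ≈ 0.167

With N identical shields there are N+1 = 6 gaps in series, each with the same radiative resistance, so the flux falls to 1/(N+1) of its unshielded value.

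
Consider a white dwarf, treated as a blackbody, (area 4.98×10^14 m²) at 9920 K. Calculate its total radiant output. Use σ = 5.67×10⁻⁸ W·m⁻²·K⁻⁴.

P ≈ 2.73×10^23 W

P = σAT⁴ = 5.67×10⁻⁸ × 4.98×10^14 × (9920)⁴ = 5.67×10⁻⁸ × 4.98×10^14 × 9.68×10^15.
P = 2.73×10^23 W.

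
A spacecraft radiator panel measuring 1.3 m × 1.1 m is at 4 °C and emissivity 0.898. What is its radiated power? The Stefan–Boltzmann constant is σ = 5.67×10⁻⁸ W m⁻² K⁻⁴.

P ≈ 429 W

A = 1.3 × 1.1 = 1.43 m².
4 °C = 277 K.
P = εσAT⁴ = 0.898 × 5.67×10⁻⁸ × 1.43 × (277)⁴ = 0.898 × 5.67×10⁻⁸ × 1.43 × 5.89×10^9.
P = 429 W.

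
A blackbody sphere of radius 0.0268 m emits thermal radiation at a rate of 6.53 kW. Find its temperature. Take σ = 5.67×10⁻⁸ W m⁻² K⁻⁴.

T ≈ 1890 K

A = 4πr² = 4π × (0.0268)² = 9.03×10^-3 m².
From P = σAT⁴, T = (P / σA)^(1/4) = (6530 / (5.67×10⁻⁸ × 9.03×10^-3))^(1/4).
T = (1.28×10^13)^(1/4) = 1890 K.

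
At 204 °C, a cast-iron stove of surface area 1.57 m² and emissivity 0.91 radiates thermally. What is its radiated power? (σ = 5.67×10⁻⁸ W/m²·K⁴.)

P ≈ 4190 W

204 °C = 477 K.
Stefan–Boltzmann: P = εσAT⁴ = 0.91 × 5.67×10⁻⁸ × 1.57 × (477)⁴ = 0.91 × 5.67×10⁻⁸ × 1.57 × 5.18×10^10.
P = 4190 W.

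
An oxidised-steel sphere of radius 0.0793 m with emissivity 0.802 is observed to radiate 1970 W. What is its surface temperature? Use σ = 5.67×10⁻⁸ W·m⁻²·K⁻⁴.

T ≈ 860 K

A = 4πr² = 4π × (0.0793)² = 0.0790 m².
From P = εσAT⁴, T = (P / εσA)^(1/4) = (1970 / (0.802 × 5.67×10⁻⁸ × 0.0790))^(1/4).
T = (5.48×10^11)^(1/4) = 860 K.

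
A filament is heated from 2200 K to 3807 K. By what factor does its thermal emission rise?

P ∝ T⁴, so the ratio is (3807/2200)⁴ = (1.730)⁴ = 8.97.

ratio ≈ 8.97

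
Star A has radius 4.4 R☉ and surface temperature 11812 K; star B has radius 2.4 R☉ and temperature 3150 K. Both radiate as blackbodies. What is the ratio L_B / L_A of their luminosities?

L = 4πR²σT⁴ ∝ R²T⁴, so L_B/L_A = (2.4/4.4)² × (3150/11812)⁴ = 0.298 × 5.06×10^-3 = 1.50×10^-3.

L_B/L_A ≈ 1.50×10^-3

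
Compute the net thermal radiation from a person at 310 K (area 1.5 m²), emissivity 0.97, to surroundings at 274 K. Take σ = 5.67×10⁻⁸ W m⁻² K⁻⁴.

Q = εσA(T⁴ − T_s⁴). T⁴ − T_s⁴ = (310)⁴ − (274)⁴ = 9.24×10^9 − 5.64×10^9 = 3.60×10^9 K⁴.
Q = 0.97 × 5.67×10⁻⁸ × 1.50 × 3.60×10^9 = 297 W.

Q ≈ 297 W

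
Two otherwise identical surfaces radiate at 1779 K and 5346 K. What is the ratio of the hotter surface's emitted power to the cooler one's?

P ∝ T⁴, so the ratio is (5346/1779)⁴ = (3.005)⁴ = 81.5.

ratio ≈ 81.5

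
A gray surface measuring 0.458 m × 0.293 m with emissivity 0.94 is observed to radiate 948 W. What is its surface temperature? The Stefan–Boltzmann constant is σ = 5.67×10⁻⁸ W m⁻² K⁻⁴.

T ≈ 603 K

A = 0.458 × 0.293 = 0.134 m².
From P = εσAT⁴, T = (P / εσA)^(1/4) = (948 / (0.94 × 5.67×10⁻⁸ × 0.134))^(1/4).
T = (1.33×10^11)^(1/4) = 603 K.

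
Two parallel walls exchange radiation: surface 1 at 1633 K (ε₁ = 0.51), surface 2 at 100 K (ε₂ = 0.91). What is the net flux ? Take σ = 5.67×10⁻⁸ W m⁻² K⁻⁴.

q ≈ 1.96×10^5 W/m²

For two large parallel gray plates, q = σ(T₁⁴ − T₂⁴) / (1/ε₁ + 1/ε₂ − 1).
1/ε₁ + 1/ε₂ − 1 = 1/0.51 + 1/0.91 − 1 = 2.060.
T₁⁴ − T₂⁴ = 7.11×10^12 − 1.00×10^8 = 7.11×10^12 K⁴.
q = 5.67×10⁻⁸ × 7.11×10^12 / 2.060 = 1.96×10^5 W/m².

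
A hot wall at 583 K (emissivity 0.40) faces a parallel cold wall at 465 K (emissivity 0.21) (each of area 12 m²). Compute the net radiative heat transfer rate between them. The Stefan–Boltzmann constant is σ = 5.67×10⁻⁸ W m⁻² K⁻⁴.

Q ≈ 7470 W

For two large parallel gray plates, q = σ(T₁⁴ − T₂⁴) / (1/ε₁ + 1/ε₂ − 1).
1/ε₁ + 1/ε₂ − 1 = 1/0.40 + 1/0.21 − 1 = 6.262.
T₁⁴ − T₂⁴ = 1.16×10^11 − 4.68×10^10 = 6.88×10^10 K⁴.
q = 5.67×10⁻⁸ × 6.88×10^10 / 6.262 = 623 W/m².
Q = q·A = 623 × 12 = 7470 W.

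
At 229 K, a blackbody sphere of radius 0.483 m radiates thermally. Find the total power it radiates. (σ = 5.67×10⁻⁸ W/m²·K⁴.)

A = 4πr² = 4π × (0.483)² = 2.93 m².
P = σAT⁴ = 5.67×10⁻⁸ × 2.93 × (229)⁴ = 5.67×10⁻⁸ × 2.93 × 2.75×10^9.
P = 457 W.

P ≈ 457 W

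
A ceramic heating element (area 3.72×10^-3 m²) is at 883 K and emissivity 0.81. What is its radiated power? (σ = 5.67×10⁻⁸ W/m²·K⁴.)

P ≈ 104 W

P = εσAT⁴ = 0.81 × 5.67×10⁻⁸ × 3.72×10^-3 × (883)⁴ = 0.81 × 5.67×10⁻⁸ × 3.72×10^-3 × 6.08×10^11.
P = 104 W.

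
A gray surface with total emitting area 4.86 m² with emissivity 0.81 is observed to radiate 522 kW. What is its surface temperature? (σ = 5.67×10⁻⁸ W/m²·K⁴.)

From P = εσAT⁴, T = (P / εσA)^(1/4) = (5.22×10^5 / (0.81 × 5.67×10⁻⁸ × 4.86))^(1/4).
T = (2.34×10^12)^(1/4) = 1240 K.

T ≈ 1240 K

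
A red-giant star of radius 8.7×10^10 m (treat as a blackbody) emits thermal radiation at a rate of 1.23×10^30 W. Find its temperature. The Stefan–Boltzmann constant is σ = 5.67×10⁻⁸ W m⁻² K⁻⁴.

T ≈ 3890 K

A = 4πr² = 4π × (8.7×10^10)² = 9.51×10^22 m².
From P = σAT⁴, T = (P / σA)^(1/4) = (1.23×10^30 / (5.67×10⁻⁸ × 9.51×10^22))^(1/4).
T = (2.28×10^14)^(1/4) = 3890 K.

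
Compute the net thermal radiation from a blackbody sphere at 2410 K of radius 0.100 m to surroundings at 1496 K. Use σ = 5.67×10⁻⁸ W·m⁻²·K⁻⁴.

Q ≈ 2.05×10^5 W

A = 4πr² = 4π × (0.100)² = 0.126 m².
Q = σA(T⁴ − T_s⁴). T⁴ − T_s⁴ = (2410)⁴ − (1496)⁴ = 3.37×10^13 − 5.01×10^12 = 2.87×10^13 K⁴.
Q = 5.67×10⁻⁸ × 0.126 × 2.87×10^13 = 2.05×10^5 W.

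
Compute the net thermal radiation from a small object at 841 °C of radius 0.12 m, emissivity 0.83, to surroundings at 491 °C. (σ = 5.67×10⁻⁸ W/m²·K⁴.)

A = 4πr² = 4π × (0.12)² = 0.181 m².
Convert: 841 °C = 1114 K; 491 °C = 764 K.
Q = εσA(T⁴ − T_s⁴). T⁴ − T_s⁴ = (1114)⁴ − (764)⁴ = 1.54×10^12 − 3.41×10^11 = 1.20×10^12 K⁴.
Q = 0.83 × 5.67×10⁻⁸ × 0.181 × 1.20×10^12 = 10200 W.

Q ≈ 10200 W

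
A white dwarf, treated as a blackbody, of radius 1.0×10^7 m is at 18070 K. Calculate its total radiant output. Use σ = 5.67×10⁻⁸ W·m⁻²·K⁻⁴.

P ≈ 7.60×10^24 W

A = 4πr² = 4π × (1.0×10^7)² = 1.26×10^15 m².
P = σAT⁴ = 5.67×10⁻⁸ × 1.26×10^15 × (18070)⁴ = 5.67×10⁻⁸ × 1.26×10^15 × 1.07×10^17.
P = 7.60×10^24 W.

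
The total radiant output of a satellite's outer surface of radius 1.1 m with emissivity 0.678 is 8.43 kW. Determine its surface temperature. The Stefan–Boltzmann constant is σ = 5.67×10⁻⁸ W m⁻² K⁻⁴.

T ≈ 347 K

A = 4πr² = 4π × (1.1)² = 15.2 m².
From P = εσAT⁴, T = (P / εσA)^(1/4) = (8430 / (0.678 × 5.67×10⁻⁸ × 15.2))^(1/4).
T = (1.44×10^10)^(1/4) = 347 K.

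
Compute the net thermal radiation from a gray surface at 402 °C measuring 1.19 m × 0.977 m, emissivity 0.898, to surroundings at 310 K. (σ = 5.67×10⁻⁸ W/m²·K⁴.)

Q ≈ 11700 W

A = 1.19 × 0.977 = 1.16 m².
Convert: 402 °C = 675 K.
Q = εσA(T⁴ − T_s⁴). T⁴ − T_s⁴ = (675)⁴ − (310)⁴ = 2.08×10^11 − 9.24×10^9 = 1.98×10^11 K⁴.
Q = 0.898 × 5.67×10⁻⁸ × 1.16 × 1.98×10^11 = 11700 W.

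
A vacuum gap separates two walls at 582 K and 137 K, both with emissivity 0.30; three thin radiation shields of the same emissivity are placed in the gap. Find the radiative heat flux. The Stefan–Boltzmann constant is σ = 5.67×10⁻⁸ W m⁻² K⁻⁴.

Each of the 4 gaps contributes resistance (2/ε − 1) = 2/0.30 − 1 = 5.667; total = 22.67.
q = σ(T₁⁴ − T₂⁴) / 22.67 = 5.67×10⁻⁸ × 1.14×10^11 / 22.67 = 286 W/m².

q ≈ 286 W/m²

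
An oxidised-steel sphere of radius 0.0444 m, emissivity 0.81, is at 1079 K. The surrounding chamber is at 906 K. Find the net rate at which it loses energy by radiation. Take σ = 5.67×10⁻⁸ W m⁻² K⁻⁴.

Q ≈ 776 W

A = 4πr² = 4π × (0.0444)² = 0.0248 m².
Q = εσA(T⁴ − T_s⁴). T⁴ − T_s⁴ = (1079)⁴ − (906)⁴ = 1.36×10^12 − 6.74×10^11 = 6.82×10^11 K⁴.
Q = 0.81 × 5.67×10⁻⁸ × 0.0248 × 6.82×10^11 = 776 W.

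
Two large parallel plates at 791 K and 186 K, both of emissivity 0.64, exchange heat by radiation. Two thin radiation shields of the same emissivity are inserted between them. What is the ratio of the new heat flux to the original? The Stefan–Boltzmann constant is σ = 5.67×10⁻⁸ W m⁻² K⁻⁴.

ratio ≈ 0.333

With N identical shields there are N+1 = 3 gaps in series, each with the same radiative resistance, so the flux falls to 1/(N+1) of its unshielded value.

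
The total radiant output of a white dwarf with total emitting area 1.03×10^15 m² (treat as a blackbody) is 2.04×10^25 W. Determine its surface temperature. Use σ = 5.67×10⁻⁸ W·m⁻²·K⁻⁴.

From P = σAT⁴, T = (P / σA)^(1/4) = (2.04×10^25 / (5.67×10⁻⁸ × 1.03×10^15))^(1/4).
T = (3.49×10^17)^(1/4) = 24300 K.

T ≈ 24300 K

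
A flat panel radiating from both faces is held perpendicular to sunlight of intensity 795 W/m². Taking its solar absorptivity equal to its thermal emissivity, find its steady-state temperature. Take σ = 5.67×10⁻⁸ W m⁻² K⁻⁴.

Absorbed flux αS = emitted flux 2εσT⁴ per unit area; with α = ε this gives T = (S/2σ)^(1/4).
T = (795 / (2 × 5.67×10⁻⁸))^(1/4) = (7.01×10^9)^(1/4).
T = 289 K.

T ≈ 289 K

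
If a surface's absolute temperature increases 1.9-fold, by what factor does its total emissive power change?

P ∝ T⁴, so the power scales as (1.9)⁴ = 13.0.

factor ≈ 13.0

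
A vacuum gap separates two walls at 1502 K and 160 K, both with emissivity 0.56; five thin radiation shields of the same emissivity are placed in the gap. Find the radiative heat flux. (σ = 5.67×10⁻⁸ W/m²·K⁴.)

q ≈ 18700 W/m²

Each of the 6 gaps contributes resistance (2/ε − 1) = 2/0.56 − 1 = 2.571; total = 15.43.
q = σ(T₁⁴ − T₂⁴) / 15.43 = 5.67×10⁻⁸ × 5.09×10^12 / 15.43 = 18700 W/m².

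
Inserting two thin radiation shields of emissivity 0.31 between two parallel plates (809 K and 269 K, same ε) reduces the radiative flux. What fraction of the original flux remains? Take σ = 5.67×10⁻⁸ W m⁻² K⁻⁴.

ratio ≈ 0.333

With N identical shields there are N+1 = 3 gaps in series, each with the same radiative resistance, so the flux falls to 1/(N+1) of its unshielded value.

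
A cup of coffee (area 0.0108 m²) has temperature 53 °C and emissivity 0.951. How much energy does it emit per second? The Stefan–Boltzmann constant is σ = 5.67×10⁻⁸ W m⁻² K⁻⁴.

53 °C = 326 K.
P = εσAT⁴ = 0.951 × 5.67×10⁻⁸ × 0.0108 × (326)⁴ = 0.951 × 5.67×10⁻⁸ × 0.0108 × 1.13×10^10.
P = 6.58 W.

P ≈ 6.58 W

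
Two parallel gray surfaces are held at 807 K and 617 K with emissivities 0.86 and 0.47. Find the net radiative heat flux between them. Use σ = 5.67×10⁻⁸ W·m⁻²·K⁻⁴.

q ≈ 6910 W/m²

For two large parallel gray plates, q = σ(T₁⁴ − T₂⁴) / (1/ε₁ + 1/ε₂ − 1).
1/ε₁ + 1/ε₂ − 1 = 1/0.86 + 1/0.47 − 1 = 2.290.
T₁⁴ − T₂⁴ = 4.24×10^11 − 1.45×10^11 = 2.79×10^11 K⁴.
q = 5.67×10⁻⁸ × 2.79×10^11 / 2.290 = 6910 W/m².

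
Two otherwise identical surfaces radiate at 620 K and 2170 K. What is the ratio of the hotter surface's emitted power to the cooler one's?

ratio ≈ 150

P ∝ T⁴, so the ratio is (2170/620)⁴ = (3.500)⁴ = 150.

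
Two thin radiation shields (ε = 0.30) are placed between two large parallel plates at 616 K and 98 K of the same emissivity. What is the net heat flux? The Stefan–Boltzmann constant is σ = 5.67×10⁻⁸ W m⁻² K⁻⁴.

Each of the 3 gaps contributes resistance (2/ε − 1) = 2/0.30 − 1 = 5.667; total = 17.00.
q = σ(T₁⁴ − T₂⁴) / 17.00 = 5.67×10⁻⁸ × 1.44×10^11 / 17.00 = 480 W/m².

q ≈ 480 W/m²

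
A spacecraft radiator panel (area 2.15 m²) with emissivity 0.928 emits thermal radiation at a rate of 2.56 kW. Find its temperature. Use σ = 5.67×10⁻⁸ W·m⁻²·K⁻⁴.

From P = εσAT⁴, T = (P / εσA)^(1/4) = (2560 / (0.928 × 5.67×10⁻⁸ × 2.15))^(1/4).
T = (2.26×10^10)^(1/4) = 388 K.

T ≈ 388 K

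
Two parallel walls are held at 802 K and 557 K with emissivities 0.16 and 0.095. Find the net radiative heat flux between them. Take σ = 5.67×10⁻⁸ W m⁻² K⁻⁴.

q ≈ 1140 W/m²

For two large parallel gray plates, q = σ(T₁⁴ − T₂⁴) / (1/ε₁ + 1/ε₂ − 1).
1/ε₁ + 1/ε₂ − 1 = 1/0.16 + 1/0.095 − 1 = 15.78.
T₁⁴ − T₂⁴ = 4.14×10^11 − 9.63×10^10 = 3.17×10^11 K⁴.
q = 5.67×10⁻⁸ × 3.17×10^11 / 15.78 = 1140 W/m².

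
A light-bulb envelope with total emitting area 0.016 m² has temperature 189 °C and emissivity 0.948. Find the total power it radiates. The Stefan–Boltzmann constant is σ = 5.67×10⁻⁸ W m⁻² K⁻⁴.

189 °C = 462 K.
Stefan–Boltzmann: P = εσAT⁴ = 0.948 × 5.67×10⁻⁸ × 0.0160 × (462)⁴ = 0.948 × 5.67×10⁻⁸ × 0.0160 × 4.56×10^10.
P = 39.2 W.

P ≈ 39.2 W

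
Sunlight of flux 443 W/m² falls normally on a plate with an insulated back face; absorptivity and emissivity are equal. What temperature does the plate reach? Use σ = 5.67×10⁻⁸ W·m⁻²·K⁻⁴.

Absorbed flux αS = emitted flux εσT⁴ (one radiating face); with α = ε, T = (S/σ)^(1/4).
T = (443 / 5.67×10⁻⁸)^(1/4) = (7.81×10^9)^(1/4).
T = 297 K.

T ≈ 297 K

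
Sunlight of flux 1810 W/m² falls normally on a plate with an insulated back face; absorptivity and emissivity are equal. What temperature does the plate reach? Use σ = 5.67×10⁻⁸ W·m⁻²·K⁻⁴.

Absorbed flux αS = emitted flux εσT⁴ (one radiating face); with α = ε, T = (S/σ)^(1/4).
T = (1810 / 5.67×10⁻⁸)^(1/4) = (3.19×10^10)^(1/4).
T = 423 K.

T ≈ 423 K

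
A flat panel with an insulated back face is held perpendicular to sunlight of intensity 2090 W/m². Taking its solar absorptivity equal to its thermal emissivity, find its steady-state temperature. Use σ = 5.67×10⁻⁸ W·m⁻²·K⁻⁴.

T ≈ 438 K

Absorbed flux αS = emitted flux εσT⁴ (one radiating face); with α = ε, T = (S/σ)^(1/4).
T = (2090 / 5.67×10⁻⁸)^(1/4) = (3.69×10^10)^(1/4).
T = 438 K.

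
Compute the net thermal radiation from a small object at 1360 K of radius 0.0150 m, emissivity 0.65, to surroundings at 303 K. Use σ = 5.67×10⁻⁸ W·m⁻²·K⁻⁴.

A = 4πr² = 4π × (0.0150)² = 2.83×10^-3 m².
Q = εσA(T⁴ − T_s⁴). T⁴ − T_s⁴ = (1360)⁴ − (303)⁴ = 3.42×10^12 − 8.43×10^9 = 3.41×10^12 K⁴.
Q = 0.65 × 5.67×10⁻⁸ × 2.83×10^-3 × 3.41×10^12 = 356 W.

Q ≈ 356 W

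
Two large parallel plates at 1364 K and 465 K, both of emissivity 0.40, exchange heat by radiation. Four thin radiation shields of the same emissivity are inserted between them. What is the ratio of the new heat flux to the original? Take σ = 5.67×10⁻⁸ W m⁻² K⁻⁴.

With N identical shields there are N+1 = 5 gaps in series, each with the same radiative resistance, so the flux falls to 1/(N+1) of its unshielded value.

ratio ≈ 0.200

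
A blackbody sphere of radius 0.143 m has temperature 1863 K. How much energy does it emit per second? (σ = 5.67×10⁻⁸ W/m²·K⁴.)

A = 4πr² = 4π × (0.143)² = 0.257 m².
P = σAT⁴ = 5.67×10⁻⁸ × 0.257 × (1863)⁴ = 5.67×10⁻⁸ × 0.257 × 1.20×10^13.
P = 1.76×10^5 W.

P ≈ 1.76×10^5 W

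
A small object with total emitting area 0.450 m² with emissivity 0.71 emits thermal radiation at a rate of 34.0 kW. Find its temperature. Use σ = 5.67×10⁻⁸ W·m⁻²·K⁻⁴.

T ≈ 1170 K

From P = εσAT⁴, T = (P / εσA)^(1/4) = (34000 / (0.71 × 5.67×10⁻⁸ × 0.450))^(1/4).
T = (1.88×10^12)^(1/4) = 1170 K.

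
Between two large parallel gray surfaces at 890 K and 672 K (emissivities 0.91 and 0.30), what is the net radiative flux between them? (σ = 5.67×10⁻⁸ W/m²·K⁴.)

q ≈ 7000 W/m²

For two large parallel gray plates, q = σ(T₁⁴ − T₂⁴) / (1/ε₁ + 1/ε₂ − 1).
1/ε₁ + 1/ε₂ − 1 = 1/0.91 + 1/0.30 − 1 = 3.432.
T₁⁴ − T₂⁴ = 6.27×10^11 − 2.04×10^11 = 4.23×10^11 K⁴.
q = 5.67×10⁻⁸ × 4.23×10^11 / 3.432 = 7000 W/m².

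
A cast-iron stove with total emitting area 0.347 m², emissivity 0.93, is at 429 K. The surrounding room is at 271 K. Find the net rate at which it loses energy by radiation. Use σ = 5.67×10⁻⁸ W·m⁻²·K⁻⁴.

Q = εσA(T⁴ − T_s⁴). T⁴ − T_s⁴ = (429)⁴ − (271)⁴ = 3.39×10^10 − 5.39×10^9 = 2.85×10^10 K⁴.
Q = 0.93 × 5.67×10⁻⁸ × 0.347 × 2.85×10^10 = 521 W.

Q ≈ 521 W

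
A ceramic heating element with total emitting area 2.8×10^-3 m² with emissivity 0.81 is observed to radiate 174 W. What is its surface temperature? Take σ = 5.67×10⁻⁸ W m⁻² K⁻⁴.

T ≈ 1080 K

From P = εσAT⁴, T = (P / εσA)^(1/4) = (174 / (0.81 × 5.67×10⁻⁸ × 2.80×10^-3))^(1/4).
T = (1.35×10^12)^(1/4) = 1080 K.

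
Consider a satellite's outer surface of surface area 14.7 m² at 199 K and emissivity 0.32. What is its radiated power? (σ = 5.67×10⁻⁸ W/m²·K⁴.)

Stefan–Boltzmann: P = εσAT⁴ = 0.32 × 5.67×10⁻⁸ × 14.7 × (199)⁴ = 0.32 × 5.67×10⁻⁸ × 14.7 × 1.57×10^9.
P = 418 W.

P ≈ 418 W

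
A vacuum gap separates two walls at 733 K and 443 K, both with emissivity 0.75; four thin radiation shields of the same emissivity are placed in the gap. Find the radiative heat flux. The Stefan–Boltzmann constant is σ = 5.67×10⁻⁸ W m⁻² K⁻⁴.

q ≈ 1700 W/m²

Each of the 5 gaps contributes resistance (2/ε − 1) = 2/0.75 − 1 = 1.667; total = 8.333.
q = σ(T₁⁴ − T₂⁴) / 8.333 = 5.67×10⁻⁸ × 2.50×10^11 / 8.333 = 1700 W/m².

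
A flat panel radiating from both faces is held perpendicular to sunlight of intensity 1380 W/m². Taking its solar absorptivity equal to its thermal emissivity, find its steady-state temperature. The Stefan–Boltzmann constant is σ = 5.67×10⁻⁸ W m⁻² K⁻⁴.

T ≈ 332 K

Absorbed flux αS = emitted flux 2εσT⁴ per unit area; with α = ε this gives T = (S/2σ)^(1/4).
T = (1380 / (2 × 5.67×10⁻⁸))^(1/4) = (1.22×10^10)^(1/4).
T = 332 K.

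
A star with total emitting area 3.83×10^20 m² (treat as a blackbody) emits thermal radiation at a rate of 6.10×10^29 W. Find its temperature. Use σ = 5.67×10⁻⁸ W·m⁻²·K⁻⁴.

From P = σAT⁴, T = (P / σA)^(1/4) = (6.10×10^29 / (5.67×10⁻⁸ × 3.83×10^20))^(1/4).
T = (2.81×10^16)^(1/4) = 12900 K.

T ≈ 12900 K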